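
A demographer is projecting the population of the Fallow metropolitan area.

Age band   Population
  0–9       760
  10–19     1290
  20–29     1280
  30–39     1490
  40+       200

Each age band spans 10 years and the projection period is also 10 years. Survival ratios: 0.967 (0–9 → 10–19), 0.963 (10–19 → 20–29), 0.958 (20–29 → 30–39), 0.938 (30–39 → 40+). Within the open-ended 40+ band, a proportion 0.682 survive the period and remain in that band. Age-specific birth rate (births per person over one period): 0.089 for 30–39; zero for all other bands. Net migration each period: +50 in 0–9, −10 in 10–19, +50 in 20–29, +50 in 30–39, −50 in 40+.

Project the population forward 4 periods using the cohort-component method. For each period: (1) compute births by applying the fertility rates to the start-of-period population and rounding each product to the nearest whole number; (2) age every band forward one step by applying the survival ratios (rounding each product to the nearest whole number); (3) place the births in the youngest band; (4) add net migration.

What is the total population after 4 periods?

3176

(Groups numbered youngest = 1 to oldest = 5.)
After projecting period 1:
Births: 1490 × 0.089 = 133
Group 2: 760 × 0.967 = 735
Group 3: 1290 × 0.963 = 1242
Group 4: 1280 × 0.958 = 1226
Group 5: 1490 × 0.938 + 200 × 0.682 = 1398 + 136 = 1534
Net migration: Group 1 + 50 → 183; Group 2 − 10 → 725; Group 3 + 50 → 1292; Group 4 + 50 → 1276; Group 5 − 50 → 1484
End of period: [183, 725, 1292, 1276, 1484]
After projecting period 2:
Births: 1276 × 0.089 = 114
Group 2: 183 × 0.967 = 177
Group 3: 725 × 0.963 = 698
Group 4: 1292 × 0.958 = 1238
Group 5: 1276 × 0.938 + 1484 × 0.682 = 1197 + 1012 = 2209
Net migration: Group 1 + 50 → 164; Group 2 − 10 → 167; Group 3 + 50 → 748; Group 4 + 50 → 1288; Group 5 − 50 → 2159
End of period: [164, 167, 748, 1288, 2159]
After projecting period 3:
Births: 1288 × 0.089 = 115
Group 2: 164 × 0.967 = 159
Group 3: 167 × 0.963 = 161
Group 4: 748 × 0.958 = 717
Group 5: 1288 × 0.938 + 2159 × 0.682 = 1208 + 1472 = 2680
Net migration: Group 1 + 50 → 165; Group 2 − 10 → 149; Group 3 + 50 → 211; Group 4 + 50 → 767; Group 5 − 50 → 2630
End of period: [165, 149, 211, 767, 2630]
After projecting period 4:
Births: 767 × 0.089 = 68
Group 2: 165 × 0.967 = 160
Group 3: 149 × 0.963 = 143
Group 4: 211 × 0.958 = 202
Group 5: 767 × 0.938 + 2630 × 0.682 = 719 + 1794 = 2513
Net migration: Group 1 + 50 → 118; Group 2 − 10 → 150; Group 3 + 50 → 193; Group 4 + 50 → 252; Group 5 − 50 → 2463
End of period: [118, 150, 193, 252, 2463]
Total after period 4: 118 + 150 + 193 + 252 + 2463 = 3176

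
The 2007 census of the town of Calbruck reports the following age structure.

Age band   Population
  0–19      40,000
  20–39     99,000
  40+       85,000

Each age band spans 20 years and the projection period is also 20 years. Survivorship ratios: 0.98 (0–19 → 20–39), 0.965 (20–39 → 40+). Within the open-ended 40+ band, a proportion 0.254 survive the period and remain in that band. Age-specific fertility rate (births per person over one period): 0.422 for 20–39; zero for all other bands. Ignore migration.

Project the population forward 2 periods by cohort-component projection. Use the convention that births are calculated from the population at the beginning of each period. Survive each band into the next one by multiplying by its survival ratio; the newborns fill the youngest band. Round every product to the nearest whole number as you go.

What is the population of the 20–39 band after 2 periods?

40942

After projecting period 1:
Births: 99000 × 0.422 = 41778
20–39: 40000 × 0.98 = 39200
40+: 99000 × 0.965 + 85000 × 0.254 = 95535 + 21590 = 117125
Giving 41778 / 39200 / 117125.
After projecting period 2:
Births: 39200 × 0.422 = 16542
20–39: 41778 × 0.98 = 40942
40+: 39200 × 0.965 + 117125 × 0.254 = 37828 + 29750 = 67578
Giving 16542 / 40942 / 67578.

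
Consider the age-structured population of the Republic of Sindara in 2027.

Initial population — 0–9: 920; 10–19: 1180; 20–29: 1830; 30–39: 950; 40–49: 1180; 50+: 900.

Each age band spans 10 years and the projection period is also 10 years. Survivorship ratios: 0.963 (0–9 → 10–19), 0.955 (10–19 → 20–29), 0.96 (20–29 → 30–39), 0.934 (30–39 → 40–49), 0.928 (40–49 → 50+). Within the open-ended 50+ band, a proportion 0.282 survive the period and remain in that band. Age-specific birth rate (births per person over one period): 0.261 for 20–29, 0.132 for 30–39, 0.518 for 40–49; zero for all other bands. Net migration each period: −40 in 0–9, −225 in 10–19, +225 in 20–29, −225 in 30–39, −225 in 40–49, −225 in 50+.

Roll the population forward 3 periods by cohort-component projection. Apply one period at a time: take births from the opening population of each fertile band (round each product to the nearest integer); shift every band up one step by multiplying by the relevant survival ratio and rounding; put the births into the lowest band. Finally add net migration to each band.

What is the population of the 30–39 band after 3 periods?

Period 1.
Births: 1830 × 0.261 = 478 ; 950 × 0.132 = 125 ; 1180 × 0.518 = 611 → 1214
10–19: 920 × 0.963 = 886
20–29: 1180 × 0.955 = 1127
30–39: 1830 × 0.96 = 1757
40–49: 950 × 0.934 = 887
50+: 1180 × 0.928 + 900 × 0.282 = 1095 + 254 = 1349
Net migration: 0–9 − 40 → 1174; 10–19 − 225 → 661; 20–29 + 225 → 1352; 30–39 − 225 → 1532; 40–49 − 225 → 662; 50+ − 225 → 1124
→ [1174, 661, 1352, 1532, 662, 1124]
Period 2.
Births: 1352 × 0.261 = 353 ; 1532 × 0.132 = 202 ; 662 × 0.518 = 343 → 898
10–19: 1174 × 0.963 = 1131
20–29: 661 × 0.955 = 631
30–39: 1352 × 0.96 = 1298
40–49: 1532 × 0.934 = 1431
50+: 662 × 0.928 + 1124 × 0.282 = 614 + 317 = 931
Net migration: 0–9 − 40 → 858; 10–19 − 225 → 906; 20–29 + 225 → 856; 30–39 − 225 → 1073; 40–49 − 225 → 1206; 50+ − 225 → 706
→ [858, 906, 856, 1073, 1206, 706]
Period 3.
Births: 856 × 0.261 = 223 ; 1073 × 0.132 = 142 ; 1206 × 0.518 = 625 → 990
10–19: 858 × 0.963 = 826
20–29: 906 × 0.955 = 865
30–39: 856 × 0.96 = 822
40–49: 1073 × 0.934 = 1002
50+: 1206 × 0.928 + 706 × 0.282 = 1119 + 199 = 1318
Net migration: 0–9 − 40 → 950; 10–19 − 225 → 601; 20–29 + 225 → 1090; 30–39 − 225 → 597; 40–49 − 225 → 777; 50+ − 225 → 1093
→ [950, 601, 1090, 597, 777, 1093]

597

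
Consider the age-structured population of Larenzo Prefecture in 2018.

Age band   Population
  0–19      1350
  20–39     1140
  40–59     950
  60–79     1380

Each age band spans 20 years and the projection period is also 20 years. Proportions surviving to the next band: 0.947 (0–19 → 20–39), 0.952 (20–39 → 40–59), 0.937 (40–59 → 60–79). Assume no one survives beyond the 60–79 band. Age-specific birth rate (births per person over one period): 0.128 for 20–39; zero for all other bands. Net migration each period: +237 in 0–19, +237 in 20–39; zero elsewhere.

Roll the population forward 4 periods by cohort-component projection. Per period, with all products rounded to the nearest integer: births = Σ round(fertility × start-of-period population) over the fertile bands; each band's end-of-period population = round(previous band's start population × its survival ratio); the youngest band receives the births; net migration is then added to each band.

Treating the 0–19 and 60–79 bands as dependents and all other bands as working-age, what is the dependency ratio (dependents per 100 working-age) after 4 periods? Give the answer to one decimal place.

74.5

Period 1:
Births: 1140 × 0.128 = 146
20–39: 1350 × 0.947 = 1278
40–59: 1140 × 0.952 = 1085
60–79: 950 × 0.937 = 890
Net migration: 0–19 + 237 → 383; 20–39 + 237 → 1515
Giving 383 / 1515 / 1085 / 890.
Period 2:
Births: 1515 × 0.128 = 194
20–39: 383 × 0.947 = 363
40–59: 1515 × 0.952 = 1442
60–79: 1085 × 0.937 = 1017
Net migration: 0–19 + 237 → 431; 20–39 + 237 → 600
Giving 431 / 600 / 1442 / 1017.
Period 3:
Births: 600 × 0.128 = 77
20–39: 431 × 0.947 = 408
40–59: 600 × 0.952 = 571
60–79: 1442 × 0.937 = 1351
Net migration: 0–19 + 237 → 314; 20–39 + 237 → 645
Giving 314 / 645 / 571 / 1351.
Period 4:
Births: 645 × 0.128 = 83
20–39: 314 × 0.947 = 297
40–59: 645 × 0.952 = 614
60–79: 571 × 0.937 = 535
Net migration: 0–19 + 237 → 320; 20–39 + 237 → 534
Giving 320 / 534 / 614 / 535.
Dependents (band 0–19 + band 60–79) = 320 + 535 = 855; working-age = 1148; ratio = 855/1148 × 100 = 74.5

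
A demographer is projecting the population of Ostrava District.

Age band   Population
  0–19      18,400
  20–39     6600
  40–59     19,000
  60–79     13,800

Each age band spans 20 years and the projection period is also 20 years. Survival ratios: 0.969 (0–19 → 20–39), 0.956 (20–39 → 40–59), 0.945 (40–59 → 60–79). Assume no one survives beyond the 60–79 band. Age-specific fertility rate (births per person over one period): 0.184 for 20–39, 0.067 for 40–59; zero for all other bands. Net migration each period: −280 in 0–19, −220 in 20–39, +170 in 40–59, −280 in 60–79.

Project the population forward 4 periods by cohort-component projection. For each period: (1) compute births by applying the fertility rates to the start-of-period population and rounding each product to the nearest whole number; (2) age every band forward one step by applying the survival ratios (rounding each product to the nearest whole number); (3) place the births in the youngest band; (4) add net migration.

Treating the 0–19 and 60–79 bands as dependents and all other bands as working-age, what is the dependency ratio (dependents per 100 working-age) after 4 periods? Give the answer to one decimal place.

50.1

Period 1.
Births: 6600 × 0.184 = 1214, 19000 × 0.067 = 1273 — total 2487
20–39: 18400 × 0.969 = 17830
40–59: 6600 × 0.956 = 6310
60–79: 19000 × 0.945 = 17955
Net migration: 0–19 − 280 → 2207; 20–39 − 220 → 17610; 40–59 + 170 → 6480; 60–79 − 280 → 17675
Population now: 0–19=2207, 20–39=17610, 40–59=6480, 60–79=17675
Period 2.
Births: 17610 × 0.184 = 3240, 6480 × 0.067 = 434 — total 3674
20–39: 2207 × 0.969 = 2139
40–59: 17610 × 0.956 = 16835
60–79: 6480 × 0.945 = 6124
Net migration: 0–19 − 280 → 3394; 20–39 − 220 → 1919; 40–59 + 170 → 17005; 60–79 − 280 → 5844
Population now: 0–19=3394, 20–39=1919, 40–59=17005, 60–79=5844
Period 3.
Births: 1919 × 0.184 = 353, 17005 × 0.067 = 1139 — total 1492
20–39: 3394 × 0.969 = 3289
40–59: 1919 × 0.956 = 1835
60–79: 17005 × 0.945 = 16070
Net migration: 0–19 − 280 → 1212; 20–39 − 220 → 3069; 40–59 + 170 → 2005; 60–79 − 280 → 15790
Population now: 0–19=1212, 20–39=3069, 40–59=2005, 60–79=15790
Period 4.
Births: 3069 × 0.184 = 565, 2005 × 0.067 = 134 — total 699
20–39: 1212 × 0.969 = 1174
40–59: 3069 × 0.956 = 2934
60–79: 2005 × 0.945 = 1895
Net migration: 0–19 − 280 → 419; 20–39 − 220 → 954; 40–59 + 170 → 3104; 60–79 − 280 → 1615
Population now: 0–19=419, 20–39=954, 40–59=3104, 60–79=1615
Dependents (band 0–19 + band 60–79) = 419 + 1615 = 2034; working-age = 4058; ratio = 2034/4058 × 100 = 50.1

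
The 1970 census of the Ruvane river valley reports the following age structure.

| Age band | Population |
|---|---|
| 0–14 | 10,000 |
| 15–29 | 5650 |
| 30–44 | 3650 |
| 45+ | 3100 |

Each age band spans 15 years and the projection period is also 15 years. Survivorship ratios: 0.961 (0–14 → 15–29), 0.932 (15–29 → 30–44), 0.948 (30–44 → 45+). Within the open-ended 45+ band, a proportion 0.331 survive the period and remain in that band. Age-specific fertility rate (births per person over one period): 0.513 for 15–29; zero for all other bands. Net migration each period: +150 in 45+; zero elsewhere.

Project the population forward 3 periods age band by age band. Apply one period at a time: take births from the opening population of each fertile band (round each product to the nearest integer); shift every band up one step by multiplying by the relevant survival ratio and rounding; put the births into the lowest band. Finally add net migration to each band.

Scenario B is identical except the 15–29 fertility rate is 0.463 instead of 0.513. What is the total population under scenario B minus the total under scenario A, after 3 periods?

Period 1:
Births: 5650 * 0.513 = 2898
15–29: 10000 * 0.961 = 9610
30–44: 5650 * 0.932 = 5266
45+: 3650 * 0.948 + 3100 * 0.331 = 3460 + 1026 = 4486
Net migration: 45+ + 150 → 4636
→ [2898, 9610, 5266, 4636]
Period 2:
Births: 9610 * 0.513 = 4930
15–29: 2898 * 0.961 = 2785
30–44: 9610 * 0.932 = 8957
45+: 5266 * 0.948 + 4636 * 0.331 = 4992 + 1535 = 6527
Net migration: 45+ + 150 → 6677
→ [4930, 2785, 8957, 6677]
Period 3:
Births: 2785 * 0.513 = 1429
15–29: 4930 * 0.961 = 4738
30–44: 2785 * 0.932 = 2596
45+: 8957 * 0.948 + 6677 * 0.331 = 8491 + 2210 = 10701
Net migration: 45+ + 150 → 10851
→ [1429, 4738, 2596, 10851]
Scenario A total after 3 periods: 19614
Scenario B projection —
Period 1:
Births: 5650 * 0.463 = 2616
15–29: 10000 * 0.961 = 9610
30–44: 5650 * 0.932 = 5266
45+: 3650 * 0.948 + 3100 * 0.331 = 3460 + 1026 = 4486
Net migration: 45+ + 150 → 4636
→ [2616, 9610, 5266, 4636]
Period 2:
Births: 9610 * 0.463 = 4449
15–29: 2616 * 0.961 = 2514
30–44: 9610 * 0.932 = 8957
45+: 5266 * 0.948 + 4636 * 0.331 = 4992 + 1535 = 6527
Net migration: 45+ + 150 → 6677
→ [4449, 2514, 8957, 6677]
Period 3:
Births: 2514 * 0.463 = 1164
15–29: 4449 * 0.961 = 4275
30–44: 2514 * 0.932 = 2343
45+: 8957 * 0.948 + 6677 * 0.331 = 8491 + 2210 = 10701
Net migration: 45+ + 150 → 10851
→ [1164, 4275, 2343, 10851]
Scenario B total after 3 periods: 18633
Difference B − A = 18633 − 19614 = -981

-981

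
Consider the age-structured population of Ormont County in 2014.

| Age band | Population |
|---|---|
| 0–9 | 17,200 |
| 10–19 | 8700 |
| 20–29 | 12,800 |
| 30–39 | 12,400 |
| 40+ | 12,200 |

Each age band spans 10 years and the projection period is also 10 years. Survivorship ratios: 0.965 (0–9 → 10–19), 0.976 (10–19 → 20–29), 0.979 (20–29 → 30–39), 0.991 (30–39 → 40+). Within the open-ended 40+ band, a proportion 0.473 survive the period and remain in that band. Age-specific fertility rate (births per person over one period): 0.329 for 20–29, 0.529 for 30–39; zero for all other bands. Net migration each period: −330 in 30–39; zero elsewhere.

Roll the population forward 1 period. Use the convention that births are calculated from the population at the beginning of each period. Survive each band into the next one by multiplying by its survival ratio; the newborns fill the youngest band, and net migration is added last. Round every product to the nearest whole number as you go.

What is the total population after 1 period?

Period 1:
Births: 12800 × 0.329 = 4211, 12400 × 0.529 = 6560 → total 10771
10–19: 17200 × 0.965 = 16598
20–29: 8700 × 0.976 = 8491
30–39: 12800 × 0.979 = 12531
40+: 12400 × 0.991 + 12200 × 0.473 = 12288 + 5771 = 18059
Net migration: 30–39 − 330 → 12201
→ [10771, 16598, 8491, 12201, 18059]
Total after period 1: 10771 + 16598 + 8491 + 12201 + 18059 = 66120

66120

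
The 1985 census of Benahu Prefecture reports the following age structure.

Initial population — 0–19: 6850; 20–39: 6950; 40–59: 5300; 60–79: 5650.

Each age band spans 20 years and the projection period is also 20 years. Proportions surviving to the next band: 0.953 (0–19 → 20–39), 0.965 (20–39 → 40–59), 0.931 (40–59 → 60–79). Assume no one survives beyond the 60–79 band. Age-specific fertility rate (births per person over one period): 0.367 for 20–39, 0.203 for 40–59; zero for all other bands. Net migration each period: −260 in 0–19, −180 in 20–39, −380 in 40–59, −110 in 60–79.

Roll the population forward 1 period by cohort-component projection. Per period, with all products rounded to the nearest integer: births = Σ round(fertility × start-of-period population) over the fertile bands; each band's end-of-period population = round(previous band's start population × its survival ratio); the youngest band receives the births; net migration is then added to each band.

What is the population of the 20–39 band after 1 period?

6348

[period 1]
Births: 6950 * 0.367 = 2551  |  5300 * 0.203 = 1076 — total 3627
20–39: 6850 * 0.953 = 6528
40–59: 6950 * 0.965 = 6707
60–79: 5300 * 0.931 = 4934
Net migration: 0–19 − 260 → 3367; 20–39 − 180 → 6348; 40–59 − 380 → 6327; 60–79 − 110 → 4824
→ [3367, 6348, 6327, 4824]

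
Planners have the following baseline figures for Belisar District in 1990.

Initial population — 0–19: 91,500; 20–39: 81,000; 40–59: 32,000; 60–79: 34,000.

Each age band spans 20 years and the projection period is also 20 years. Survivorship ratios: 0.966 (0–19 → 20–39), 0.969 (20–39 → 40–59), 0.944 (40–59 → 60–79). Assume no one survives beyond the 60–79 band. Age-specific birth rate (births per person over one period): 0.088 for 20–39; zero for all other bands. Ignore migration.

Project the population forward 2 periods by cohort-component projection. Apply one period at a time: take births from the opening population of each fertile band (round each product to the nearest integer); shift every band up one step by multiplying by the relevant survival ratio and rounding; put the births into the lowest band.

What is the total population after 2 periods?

174407

Period 1.
Births: 81000 * 0.088 = 7128
20–39: 91500 * 0.966 = 88389
40–59: 81000 * 0.969 = 78489
60–79: 32000 * 0.944 = 30208
End of period: [7128, 88389, 78489, 30208]
Period 2.
Births: 88389 * 0.088 = 7778
20–39: 7128 * 0.966 = 6886
40–59: 88389 * 0.969 = 85649
60–79: 78489 * 0.944 = 74094
End of period: [7778, 6886, 85649, 74094]
Total after period 2: 7778 + 6886 + 85649 + 74094 = 174407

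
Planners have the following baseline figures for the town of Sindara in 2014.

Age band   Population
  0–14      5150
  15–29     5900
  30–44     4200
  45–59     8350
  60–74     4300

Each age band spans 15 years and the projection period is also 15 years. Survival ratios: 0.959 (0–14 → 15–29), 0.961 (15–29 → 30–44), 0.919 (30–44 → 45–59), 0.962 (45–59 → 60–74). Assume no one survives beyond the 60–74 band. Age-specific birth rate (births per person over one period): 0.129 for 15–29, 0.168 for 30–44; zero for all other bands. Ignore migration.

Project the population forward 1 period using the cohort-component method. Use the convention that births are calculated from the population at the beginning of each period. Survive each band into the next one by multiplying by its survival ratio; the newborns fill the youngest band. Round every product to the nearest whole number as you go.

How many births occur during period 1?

Call the bands 1 to 5, youngest first.
— Period 1 —
Births: 5900 * 0.129 = 761  |  4200 * 0.168 = 706 — total 1467
Band 2: 5150 * 0.959 = 4939
Band 3: 5900 * 0.961 = 5670
Band 4: 4200 * 0.919 = 3860
Band 5: 8350 * 0.962 = 8033
End of period: [1467, 4939, 5670, 3860, 8033]

1467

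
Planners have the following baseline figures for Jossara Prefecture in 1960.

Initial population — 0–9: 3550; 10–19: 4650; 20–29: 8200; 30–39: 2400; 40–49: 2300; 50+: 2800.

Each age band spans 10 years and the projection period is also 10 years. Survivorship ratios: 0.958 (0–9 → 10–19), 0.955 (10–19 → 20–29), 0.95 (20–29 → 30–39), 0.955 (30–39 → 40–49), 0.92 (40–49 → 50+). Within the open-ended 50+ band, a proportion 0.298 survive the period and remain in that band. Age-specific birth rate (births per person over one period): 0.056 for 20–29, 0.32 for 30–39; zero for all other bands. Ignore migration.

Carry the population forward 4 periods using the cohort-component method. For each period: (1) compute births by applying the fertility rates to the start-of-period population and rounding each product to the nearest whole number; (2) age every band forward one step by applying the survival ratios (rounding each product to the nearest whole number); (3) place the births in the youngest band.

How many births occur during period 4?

Let band 1 be 0–9 through band 6 = 50+.
— Period 1 —
Births: 8200 × 0.056 = 459 ; 2400 × 0.32 = 768 → total 1227
Band 2: 3550 × 0.958 = 3401
Band 3: 4650 × 0.955 = 4441
Band 4: 8200 × 0.95 = 7790
Band 5: 2400 × 0.955 = 2292
Band 6: 2300 × 0.92 + 2800 × 0.298 = 2116 + 834 = 2950
Population now: 0–9=1227, 10–19=3401, 20–29=4441, 30–39=7790, 40–49=2292, 50+=2950
— Period 2 —
Births: 4441 × 0.056 = 249 ; 7790 × 0.32 = 2493 → total 2742
Band 2: 1227 × 0.958 = 1175
Band 3: 3401 × 0.955 = 3248
Band 4: 4441 × 0.95 = 4219
Band 5: 7790 × 0.955 = 7439
Band 6: 2292 × 0.92 + 2950 × 0.298 = 2109 + 879 = 2988
Population now: 0–9=2742, 10–19=1175, 20–29=3248, 30–39=4219, 40–49=7439, 50+=2988
— Period 3 —
Births: 3248 × 0.056 = 182 ; 4219 × 0.32 = 1350 → total 1532
Band 2: 2742 × 0.958 = 2627
Band 3: 1175 × 0.955 = 1122
Band 4: 3248 × 0.95 = 3086
Band 5: 4219 × 0.955 = 4029
Band 6: 7439 × 0.92 + 2988 × 0.298 = 6844 + 890 = 7734
Population now: 0–9=1532, 10–19=2627, 20–29=1122, 30–39=3086, 40–49=4029, 50+=7734
— Period 4 —
Births: 1122 × 0.056 = 63 ; 3086 × 0.32 = 988 → total 1051
Band 2: 1532 × 0.958 = 1468
Band 3: 2627 × 0.955 = 2509
Band 4: 1122 × 0.95 = 1066
Band 5: 3086 × 0.955 = 2947
Band 6: 4029 × 0.92 + 7734 × 0.298 = 3707 + 2305 = 6012
Population now: 0–9=1051, 10–19=1468, 20–29=2509, 30–39=1066, 40–49=2947, 50+=6012

1051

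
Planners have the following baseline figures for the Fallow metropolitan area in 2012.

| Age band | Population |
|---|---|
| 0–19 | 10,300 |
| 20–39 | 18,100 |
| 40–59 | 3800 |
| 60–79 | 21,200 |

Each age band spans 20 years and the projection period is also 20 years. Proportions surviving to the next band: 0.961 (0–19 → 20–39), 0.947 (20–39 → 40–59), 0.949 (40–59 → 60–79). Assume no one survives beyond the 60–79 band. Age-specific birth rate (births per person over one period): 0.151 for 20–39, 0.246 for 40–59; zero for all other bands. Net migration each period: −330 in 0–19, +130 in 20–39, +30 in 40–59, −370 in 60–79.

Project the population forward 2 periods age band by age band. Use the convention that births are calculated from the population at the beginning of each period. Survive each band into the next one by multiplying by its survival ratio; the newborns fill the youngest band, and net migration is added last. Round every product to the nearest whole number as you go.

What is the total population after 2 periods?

34198

[period 1]
Births: 18100 × 0.151 = 2733 ; 3800 × 0.246 = 935 → 3668
20–39: 10300 × 0.961 = 9898
40–59: 18100 × 0.947 = 17141
60–79: 3800 × 0.949 = 3606
Net migration: 0–19 − 330 → 3338; 20–39 + 130 → 10028; 40–59 + 30 → 17171; 60–79 − 370 → 3236
→ [3338, 10028, 17171, 3236]
[period 2]
Births: 10028 × 0.151 = 1514 ; 17171 × 0.246 = 4224 → 5738
20–39: 3338 × 0.961 = 3208
40–59: 10028 × 0.947 = 9497
60–79: 17171 × 0.949 = 16295
Net migration: 0–19 − 330 → 5408; 20–39 + 130 → 3338; 40–59 + 30 → 9527; 60–79 − 370 → 15925
→ [5408, 3338, 9527, 15925]
Total after period 2: 5408 + 3338 + 9527 + 15925 = 34198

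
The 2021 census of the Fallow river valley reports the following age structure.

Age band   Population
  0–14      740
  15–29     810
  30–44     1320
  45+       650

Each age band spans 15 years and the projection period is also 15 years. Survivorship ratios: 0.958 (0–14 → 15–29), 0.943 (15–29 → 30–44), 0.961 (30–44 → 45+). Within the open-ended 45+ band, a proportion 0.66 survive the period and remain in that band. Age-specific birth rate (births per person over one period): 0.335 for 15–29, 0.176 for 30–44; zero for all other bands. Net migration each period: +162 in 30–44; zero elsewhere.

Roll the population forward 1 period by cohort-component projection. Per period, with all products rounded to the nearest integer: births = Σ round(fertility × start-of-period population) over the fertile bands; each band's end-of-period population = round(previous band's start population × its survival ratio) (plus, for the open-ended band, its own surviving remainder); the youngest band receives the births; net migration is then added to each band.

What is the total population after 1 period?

3836

Call the groups 1 to 4, youngest first.
— Period 1 —
Births: 810 × 0.335 = 271, 1320 × 0.176 = 232 → 503
Group 2: 740 × 0.958 = 709
Group 3: 810 × 0.943 = 764
Group 4: 1320 × 0.961 + 650 × 0.66 = 1269 + 429 = 1698
Net migration: Group 3 + 162 → 926
End of period: [503, 709, 926, 1698]
Total after period 1: 503 + 709 + 926 + 1698 = 3836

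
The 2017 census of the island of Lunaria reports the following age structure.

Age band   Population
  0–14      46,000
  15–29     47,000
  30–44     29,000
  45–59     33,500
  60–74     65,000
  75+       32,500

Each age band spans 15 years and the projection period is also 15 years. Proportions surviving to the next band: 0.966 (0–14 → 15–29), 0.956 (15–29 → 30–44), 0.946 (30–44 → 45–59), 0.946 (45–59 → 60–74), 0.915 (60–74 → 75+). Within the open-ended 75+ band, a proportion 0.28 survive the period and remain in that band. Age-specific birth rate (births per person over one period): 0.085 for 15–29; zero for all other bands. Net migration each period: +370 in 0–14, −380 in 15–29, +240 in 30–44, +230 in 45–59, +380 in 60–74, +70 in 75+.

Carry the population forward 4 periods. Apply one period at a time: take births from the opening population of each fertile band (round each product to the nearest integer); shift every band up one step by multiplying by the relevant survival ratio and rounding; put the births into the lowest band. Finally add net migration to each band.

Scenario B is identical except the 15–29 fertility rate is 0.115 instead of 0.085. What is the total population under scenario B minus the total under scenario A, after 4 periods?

2969

Let group 1 be 0–14 through group 6 = 75+.
Period 1.
Births: 47000 × 0.085 = 3995
Group 2: 46000 × 0.966 = 44436
Group 3: 47000 × 0.956 = 44932
Group 4: 29000 × 0.946 = 27434
Group 5: 33500 × 0.946 = 31691
Group 6: 65000 × 0.915 + 32500 × 0.28 = 59475 + 9100 = 68575
Net migration: Group 1 + 370 → 4365; Group 2 − 380 → 44056; Group 3 + 240 → 45172; Group 4 + 230 → 27664; Group 5 + 380 → 32071; Group 6 + 70 → 68645
Giving 4365 / 44056 / 45172 / 27664 / 32071 / 68645.
Period 2.
Births: 44056 × 0.085 = 3745
Group 2: 4365 × 0.966 = 4217
Group 3: 44056 × 0.956 = 42118
Group 4: 45172 × 0.946 = 42733
Group 5: 27664 × 0.946 = 26170
Group 6: 32071 × 0.915 + 68645 × 0.28 = 29345 + 19221 = 48566
Net migration: Group 1 + 370 → 4115; Group 2 − 380 → 3837; Group 3 + 240 → 42358; Group 4 + 230 → 42963; Group 5 + 380 → 26550; Group 6 + 70 → 48636
Giving 4115 / 3837 / 42358 / 42963 / 26550 / 48636.
Period 3.
Births: 3837 × 0.085 = 326
Group 2: 4115 × 0.966 = 3975
Group 3: 3837 × 0.956 = 3668
Group 4: 42358 × 0.946 = 40071
Group 5: 42963 × 0.946 = 40643
Group 6: 26550 × 0.915 + 48636 × 0.28 = 24293 + 13618 = 37911
Net migration: Group 1 + 370 → 696; Group 2 − 380 → 3595; Group 3 + 240 → 3908; Group 4 + 230 → 40301; Group 5 + 380 → 41023; Group 6 + 70 → 37981
Giving 696 / 3595 / 3908 / 40301 / 41023 / 37981.
Period 4.
Births: 3595 × 0.085 = 306
Group 2: 696 × 0.966 = 672
Group 3: 3595 × 0.956 = 3437
Group 4: 3908 × 0.946 = 3697
Group 5: 40301 × 0.946 = 38125
Group 6: 41023 × 0.915 + 37981 × 0.28 = 37536 + 10635 = 48171
Net migration: Group 1 + 370 → 676; Group 2 − 380 → 292; Group 3 + 240 → 3677; Group 4 + 230 → 3927; Group 5 + 380 → 38505; Group 6 + 70 → 48241
Giving 676 / 292 / 3677 / 3927 / 38505 / 48241.
Scenario A total after 4 periods: 95318
Scenario B projection —
Period 1.
Births: 47000 × 0.115 = 5405
Group 2: 46000 × 0.966 = 44436
Group 3: 47000 × 0.956 = 44932
Group 4: 29000 × 0.946 = 27434
Group 5: 33500 × 0.946 = 31691
Group 6: 65000 × 0.915 + 32500 × 0.28 = 59475 + 9100 = 68575
Net migration: Group 1 + 370 → 5775; Group 2 − 380 → 44056; Group 3 + 240 → 45172; Group 4 + 230 → 27664; Group 5 + 380 → 32071; Group 6 + 70 → 68645
Giving 5775 / 44056 / 45172 / 27664 / 32071 / 68645.
Period 2.
Births: 44056 × 0.115 = 5066
Group 2: 5775 × 0.966 = 5579
Group 3: 44056 × 0.956 = 42118
Group 4: 45172 × 0.946 = 42733
Group 5: 27664 × 0.946 = 26170
Group 6: 32071 × 0.915 + 68645 × 0.28 = 29345 + 19221 = 48566
Net migration: Group 1 + 370 → 5436; Group 2 − 380 → 5199; Group 3 + 240 → 42358; Group 4 + 230 → 42963; Group 5 + 380 → 26550; Group 6 + 70 → 48636
Giving 5436 / 5199 / 42358 / 42963 / 26550 / 48636.
Period 3.
Births: 5199 × 0.115 = 598
Group 2: 5436 × 0.966 = 5251
Group 3: 5199 × 0.956 = 4970
Group 4: 42358 × 0.946 = 40071
Group 5: 42963 × 0.946 = 40643
Group 6: 26550 × 0.915 + 48636 × 0.28 = 24293 + 13618 = 37911
Net migration: Group 1 + 370 → 968; Group 2 − 380 → 4871; Group 3 + 240 → 5210; Group 4 + 230 → 40301; Group 5 + 380 → 41023; Group 6 + 70 → 37981
Giving 968 / 4871 / 5210 / 40301 / 41023 / 37981.
Period 4.
Births: 4871 × 0.115 = 560
Group 2: 968 × 0.966 = 935
Group 3: 4871 × 0.956 = 4657
Group 4: 5210 × 0.946 = 4929
Group 5: 40301 × 0.946 = 38125
Group 6: 41023 × 0.915 + 37981 × 0.28 = 37536 + 10635 = 48171
Net migration: Group 1 + 370 → 930; Group 2 − 380 → 555; Group 3 + 240 → 4897; Group 4 + 230 → 5159; Group 5 + 380 → 38505; Group 6 + 70 → 48241
Giving 930 / 555 / 4897 / 5159 / 38505 / 48241.
Scenario B total after 4 periods: 98287
Difference B − A = 98287 − 95318 = 2969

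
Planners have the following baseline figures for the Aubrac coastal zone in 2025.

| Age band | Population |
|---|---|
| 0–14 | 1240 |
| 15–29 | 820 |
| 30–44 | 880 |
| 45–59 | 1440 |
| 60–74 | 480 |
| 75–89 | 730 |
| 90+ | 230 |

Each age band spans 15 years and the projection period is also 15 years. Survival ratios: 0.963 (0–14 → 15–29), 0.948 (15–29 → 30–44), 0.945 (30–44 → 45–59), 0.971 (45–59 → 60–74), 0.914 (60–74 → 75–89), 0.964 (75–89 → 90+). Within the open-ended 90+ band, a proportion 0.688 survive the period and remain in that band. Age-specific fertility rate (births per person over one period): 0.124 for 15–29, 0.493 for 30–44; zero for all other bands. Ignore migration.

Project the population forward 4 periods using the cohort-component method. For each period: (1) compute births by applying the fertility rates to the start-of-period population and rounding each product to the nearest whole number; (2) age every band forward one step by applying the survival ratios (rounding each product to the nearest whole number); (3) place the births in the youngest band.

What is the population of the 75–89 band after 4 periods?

(Bands numbered youngest = 1 to oldest = 7.)
Period 1:
Births: 820 × 0.124 = 102  |  880 × 0.493 = 434 → 536
Band 2: 1240 × 0.963 = 1194
Band 3: 820 × 0.948 = 777
Band 4: 880 × 0.945 = 832
Band 5: 1440 × 0.971 = 1398
Band 6: 480 × 0.914 = 439
Band 7: 730 × 0.964 + 230 × 0.688 = 704 + 158 = 862
Giving 536 / 1194 / 777 / 832 / 1398 / 439 / 862.
Period 2:
Births: 1194 × 0.124 = 148  |  777 × 0.493 = 383 → 531
Band 2: 536 × 0.963 = 516
Band 3: 1194 × 0.948 = 1132
Band 4: 777 × 0.945 = 734
Band 5: 832 × 0.971 = 808
Band 6: 1398 × 0.914 = 1278
Band 7: 439 × 0.964 + 862 × 0.688 = 423 + 593 = 1016
Giving 531 / 516 / 1132 / 734 / 808 / 1278 / 1016.
Period 3:
Births: 516 × 0.124 = 64  |  1132 × 0.493 = 558 → 622
Band 2: 531 × 0.963 = 511
Band 3: 516 × 0.948 = 489
Band 4: 1132 × 0.945 = 1070
Band 5: 734 × 0.971 = 713
Band 6: 808 × 0.914 = 739
Band 7: 1278 × 0.964 + 1016 × 0.688 = 1232 + 699 = 1931
Giving 622 / 511 / 489 / 1070 / 713 / 739 / 1931.
Period 4:
Births: 511 × 0.124 = 63  |  489 × 0.493 = 241 → 304
Band 2: 622 × 0.963 = 599
Band 3: 511 × 0.948 = 484
Band 4: 489 × 0.945 = 462
Band 5: 1070 × 0.971 = 1039
Band 6: 713 × 0.914 = 652
Band 7: 739 × 0.964 + 1931 × 0.688 = 712 + 1329 = 2041
Giving 304 / 599 / 484 / 462 / 1039 / 652 / 2041.

652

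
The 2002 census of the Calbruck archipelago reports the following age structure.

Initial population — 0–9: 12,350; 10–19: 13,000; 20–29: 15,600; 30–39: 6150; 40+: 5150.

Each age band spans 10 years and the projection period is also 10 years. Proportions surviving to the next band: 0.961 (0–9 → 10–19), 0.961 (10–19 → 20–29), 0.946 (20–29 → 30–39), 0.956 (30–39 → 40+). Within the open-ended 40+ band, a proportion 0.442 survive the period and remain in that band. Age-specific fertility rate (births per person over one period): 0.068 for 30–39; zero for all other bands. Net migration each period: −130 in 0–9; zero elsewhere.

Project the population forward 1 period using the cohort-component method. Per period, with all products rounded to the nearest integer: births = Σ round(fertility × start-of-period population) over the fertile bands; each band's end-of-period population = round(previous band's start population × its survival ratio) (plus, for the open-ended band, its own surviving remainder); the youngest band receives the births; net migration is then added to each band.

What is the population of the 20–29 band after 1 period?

Call the bands 1 to 5, youngest first.
After projecting period 1:
Births: 6150 × 0.068 = 418
Band 2: 12350 × 0.961 = 11868
Band 3: 13000 × 0.961 = 12493
Band 4: 15600 × 0.946 = 14758
Band 5: 6150 × 0.956 + 5150 × 0.442 = 5879 + 2276 = 8155
Net migration: Band 1 − 130 → 288
Giving 288 / 11868 / 12493 / 14758 / 8155.

12493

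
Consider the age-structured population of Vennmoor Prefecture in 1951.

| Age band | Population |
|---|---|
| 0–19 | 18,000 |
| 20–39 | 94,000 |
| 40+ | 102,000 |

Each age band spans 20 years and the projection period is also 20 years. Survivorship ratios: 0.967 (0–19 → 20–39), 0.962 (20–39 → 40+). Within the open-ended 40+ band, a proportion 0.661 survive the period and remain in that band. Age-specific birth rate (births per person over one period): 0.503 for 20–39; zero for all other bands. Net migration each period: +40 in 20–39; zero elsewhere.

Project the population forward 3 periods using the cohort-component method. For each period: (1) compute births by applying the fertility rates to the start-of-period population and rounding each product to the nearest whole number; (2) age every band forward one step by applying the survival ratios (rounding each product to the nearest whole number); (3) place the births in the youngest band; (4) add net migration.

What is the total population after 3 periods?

Period 1.
Births: 94000 × 0.503 = 47282
20–39: 18000 × 0.967 = 17406
40+: 94000 × 0.962 + 102000 × 0.661 = 90428 + 67422 = 157850
Net migration: 20–39 + 40 → 17446
→ [47282, 17446, 157850]
Period 2.
Births: 17446 × 0.503 = 8775
20–39: 47282 × 0.967 = 45722
40+: 17446 × 0.962 + 157850 × 0.661 = 16783 + 104339 = 121122
Net migration: 20–39 + 40 → 45762
→ [8775, 45762, 121122]
Period 3.
Births: 45762 × 0.503 = 23018
20–39: 8775 × 0.967 = 8485
40+: 45762 × 0.962 + 121122 × 0.661 = 44023 + 80062 = 124085
Net migration: 20–39 + 40 → 8525
→ [23018, 8525, 124085]
Total after period 3: 23018 + 8525 + 124085 = 155628

155628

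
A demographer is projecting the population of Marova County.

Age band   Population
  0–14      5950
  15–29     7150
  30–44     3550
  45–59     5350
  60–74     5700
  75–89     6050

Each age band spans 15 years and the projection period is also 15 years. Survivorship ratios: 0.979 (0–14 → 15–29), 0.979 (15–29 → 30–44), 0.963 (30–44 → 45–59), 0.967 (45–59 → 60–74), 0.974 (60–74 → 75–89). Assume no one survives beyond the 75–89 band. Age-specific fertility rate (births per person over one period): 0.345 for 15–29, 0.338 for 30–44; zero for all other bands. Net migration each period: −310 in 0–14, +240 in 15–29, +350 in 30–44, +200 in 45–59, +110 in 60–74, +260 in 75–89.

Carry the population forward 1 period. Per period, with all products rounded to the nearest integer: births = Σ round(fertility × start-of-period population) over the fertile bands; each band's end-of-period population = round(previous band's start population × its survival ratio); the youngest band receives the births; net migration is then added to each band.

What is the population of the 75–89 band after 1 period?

5812

After projecting period 1:
Births: 7150 * 0.345 = 2467 ; 3550 * 0.338 = 1200 — total 3667
15–29: 5950 * 0.979 = 5825
30–44: 7150 * 0.979 = 7000
45–59: 3550 * 0.963 = 3419
60–74: 5350 * 0.967 = 5173
75–89: 5700 * 0.974 = 5552
Net migration: 0–14 − 310 → 3357; 15–29 + 240 → 6065; 30–44 + 350 → 7350; 45–59 + 200 → 3619; 60–74 + 110 → 5283; 75–89 + 260 → 5812
End of period: [3357, 6065, 7350, 3619, 5283, 5812]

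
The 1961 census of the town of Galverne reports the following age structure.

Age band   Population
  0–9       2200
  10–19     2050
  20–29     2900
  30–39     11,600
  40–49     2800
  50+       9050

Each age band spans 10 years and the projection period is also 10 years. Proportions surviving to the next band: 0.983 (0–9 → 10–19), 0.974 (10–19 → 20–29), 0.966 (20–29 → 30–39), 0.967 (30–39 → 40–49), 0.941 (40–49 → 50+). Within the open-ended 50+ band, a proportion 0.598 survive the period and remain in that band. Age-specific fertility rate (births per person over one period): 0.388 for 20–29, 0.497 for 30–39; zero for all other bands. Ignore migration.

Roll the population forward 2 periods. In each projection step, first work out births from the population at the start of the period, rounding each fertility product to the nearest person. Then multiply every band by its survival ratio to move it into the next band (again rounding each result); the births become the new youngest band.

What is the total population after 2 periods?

31052

Period 1:
Births: 2900 × 0.388 = 1125  |  11600 × 0.497 = 5765 → total 6890
10–19: 2200 × 0.983 = 2163
20–29: 2050 × 0.974 = 1997
30–39: 2900 × 0.966 = 2801
40–49: 11600 × 0.967 = 11217
50+: 2800 × 0.941 + 9050 × 0.598 = 2635 + 5412 = 8047
→ [6890, 2163, 1997, 2801, 11217, 8047]
Period 2:
Births: 1997 × 0.388 = 775  |  2801 × 0.497 = 1392 → total 2167
10–19: 6890 × 0.983 = 6773
20–29: 2163 × 0.974 = 2107
30–39: 1997 × 0.966 = 1929
40–49: 2801 × 0.967 = 2709
50+: 11217 × 0.941 + 8047 × 0.598 = 10555 + 4812 = 15367
→ [2167, 6773, 2107, 1929, 2709, 15367]
Total after period 2: 2167 + 6773 + 2107 + 1929 + 2709 + 15367 = 31052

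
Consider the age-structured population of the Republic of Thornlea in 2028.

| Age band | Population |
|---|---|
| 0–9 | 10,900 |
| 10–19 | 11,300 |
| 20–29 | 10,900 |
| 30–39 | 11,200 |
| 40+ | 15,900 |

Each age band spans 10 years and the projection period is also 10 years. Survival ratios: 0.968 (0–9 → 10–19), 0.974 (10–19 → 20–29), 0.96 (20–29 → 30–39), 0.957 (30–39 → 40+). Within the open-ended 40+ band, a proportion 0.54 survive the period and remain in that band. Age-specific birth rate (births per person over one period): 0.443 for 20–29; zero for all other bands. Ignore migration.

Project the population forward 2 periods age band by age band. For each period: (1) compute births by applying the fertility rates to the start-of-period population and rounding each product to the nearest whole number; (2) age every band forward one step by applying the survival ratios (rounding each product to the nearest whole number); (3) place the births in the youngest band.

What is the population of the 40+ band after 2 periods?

20438

(Groups numbered youngest = 1 to oldest = 5.)
Period 1:
Births: 10900 × 0.443 = 4829
Group 2: 10900 × 0.968 = 10551
Group 3: 11300 × 0.974 = 11006
Group 4: 10900 × 0.96 = 10464
Group 5: 11200 × 0.957 + 15900 × 0.54 = 10718 + 8586 = 19304
Population now: 0–9=4829, 10–19=10551, 20–29=11006, 30–39=10464, 40+=19304
Period 2:
Births: 11006 × 0.443 = 4876
Group 2: 4829 × 0.968 = 4674
Group 3: 10551 × 0.974 = 10277
Group 4: 11006 × 0.96 = 10566
Group 5: 10464 × 0.957 + 19304 × 0.54 = 10014 + 10424 = 20438
Population now: 0–9=4876, 10–19=4674, 20–29=10277, 30–39=10566, 40+=20438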